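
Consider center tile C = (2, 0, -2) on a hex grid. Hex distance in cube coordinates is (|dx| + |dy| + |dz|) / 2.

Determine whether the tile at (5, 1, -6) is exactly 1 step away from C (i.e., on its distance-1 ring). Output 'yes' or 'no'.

|px - cx| = |5 - 2| = 3
|py - cy| = |1 - 0| = 1
|pz - cz| = |-6 - (-2)| = 4
distance = (3+1+4)/2 = 8/2 = 4
radius = 1; distance != radius -> no

Answer: no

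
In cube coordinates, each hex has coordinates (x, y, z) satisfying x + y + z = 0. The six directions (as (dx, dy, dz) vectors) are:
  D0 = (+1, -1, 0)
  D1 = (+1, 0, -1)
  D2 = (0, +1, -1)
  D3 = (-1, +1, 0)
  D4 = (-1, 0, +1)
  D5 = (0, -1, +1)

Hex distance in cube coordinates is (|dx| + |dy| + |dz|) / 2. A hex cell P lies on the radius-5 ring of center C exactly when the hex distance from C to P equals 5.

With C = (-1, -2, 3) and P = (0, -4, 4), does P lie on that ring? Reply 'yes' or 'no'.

|px - cx| = |0 - (-1)| = 1
|py - cy| = |-4 - (-2)| = 2
|pz - cz| = |4 - 3| = 1
distance = (1+2+1)/2 = 4/2 = 2
radius = 5; distance != radius -> no

Answer: no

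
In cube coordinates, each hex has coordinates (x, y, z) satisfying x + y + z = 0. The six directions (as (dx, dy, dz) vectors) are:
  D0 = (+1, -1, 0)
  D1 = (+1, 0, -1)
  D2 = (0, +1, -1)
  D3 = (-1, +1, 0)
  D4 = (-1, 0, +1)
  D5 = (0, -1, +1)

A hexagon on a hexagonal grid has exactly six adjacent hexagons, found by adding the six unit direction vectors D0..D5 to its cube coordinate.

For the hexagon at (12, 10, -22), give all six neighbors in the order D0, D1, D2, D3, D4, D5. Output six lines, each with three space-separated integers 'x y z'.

Answer: 13 9 -22
13 10 -23
12 11 -23
11 11 -22
11 10 -21
12 9 -21

Derivation:
Center: (12, 10, -22). Add each direction:
  D0: (12, 10, -22) + (1, -1, 0) = (13, 9, -22)
  D1: (12, 10, -22) + (1, 0, -1) = (13, 10, -23)
  D2: (12, 10, -22) + (0, 1, -1) = (12, 11, -23)
  D3: (12, 10, -22) + (-1, 1, 0) = (11, 11, -22)
  D4: (12, 10, -22) + (-1, 0, 1) = (11, 10, -21)
  D5: (12, 10, -22) + (0, -1, 1) = (12, 9, -21)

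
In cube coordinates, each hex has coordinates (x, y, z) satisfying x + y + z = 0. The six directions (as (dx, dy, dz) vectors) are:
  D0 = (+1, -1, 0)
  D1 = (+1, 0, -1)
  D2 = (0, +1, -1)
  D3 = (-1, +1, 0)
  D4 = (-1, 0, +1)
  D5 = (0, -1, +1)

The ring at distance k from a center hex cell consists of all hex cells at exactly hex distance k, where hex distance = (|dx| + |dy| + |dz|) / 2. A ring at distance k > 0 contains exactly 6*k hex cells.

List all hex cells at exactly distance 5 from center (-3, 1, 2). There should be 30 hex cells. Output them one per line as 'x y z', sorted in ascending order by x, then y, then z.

Answer: -8 1 7
-8 2 6
-8 3 5
-8 4 4
-8 5 3
-8 6 2
-7 0 7
-7 6 1
-6 -1 7
-6 6 0
-5 -2 7
-5 6 -1
-4 -3 7
-4 6 -2
-3 -4 7
-3 6 -3
-2 -4 6
-2 5 -3
-1 -4 5
-1 4 -3
0 -4 4
0 3 -3
1 -4 3
1 2 -3
2 -4 2
2 -3 1
2 -2 0
2 -1 -1
2 0 -2
2 1 -3

Derivation:
Walk ring at distance 5 from (-3, 1, 2):
Start at center + D4*5 = (-8, 1, 7)
  hex 0: (-8, 1, 7)
  hex 1: (-7, 0, 7)
  hex 2: (-6, -1, 7)
  hex 3: (-5, -2, 7)
  hex 4: (-4, -3, 7)
  hex 5: (-3, -4, 7)
  hex 6: (-2, -4, 6)
  hex 7: (-1, -4, 5)
  hex 8: (0, -4, 4)
  hex 9: (1, -4, 3)
  hex 10: (2, -4, 2)
  hex 11: (2, -3, 1)
  hex 12: (2, -2, 0)
  hex 13: (2, -1, -1)
  hex 14: (2, 0, -2)
  hex 15: (2, 1, -3)
  hex 16: (1, 2, -3)
  hex 17: (0, 3, -3)
  hex 18: (-1, 4, -3)
  hex 19: (-2, 5, -3)
  hex 20: (-3, 6, -3)
  hex 21: (-4, 6, -2)
  hex 22: (-5, 6, -1)
  hex 23: (-6, 6, 0)
  hex 24: (-7, 6, 1)
  hex 25: (-8, 6, 2)
  hex 26: (-8, 5, 3)
  hex 27: (-8, 4, 4)
  hex 28: (-8, 3, 5)
  hex 29: (-8, 2, 6)
Sorted: 30 hexes.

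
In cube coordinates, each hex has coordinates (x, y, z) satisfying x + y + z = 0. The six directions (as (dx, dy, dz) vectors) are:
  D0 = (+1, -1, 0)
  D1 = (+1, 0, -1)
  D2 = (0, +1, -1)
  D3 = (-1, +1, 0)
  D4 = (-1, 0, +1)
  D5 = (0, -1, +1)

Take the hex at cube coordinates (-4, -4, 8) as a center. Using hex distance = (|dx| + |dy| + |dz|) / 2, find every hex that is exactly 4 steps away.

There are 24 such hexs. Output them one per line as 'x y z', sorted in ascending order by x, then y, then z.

Walk ring at distance 4 from (-4, -4, 8):
Start at center + D4*4 = (-8, -4, 12)
  hex 0: (-8, -4, 12)
  hex 1: (-7, -5, 12)
  hex 2: (-6, -6, 12)
  hex 3: (-5, -7, 12)
  hex 4: (-4, -8, 12)
  hex 5: (-3, -8, 11)
  hex 6: (-2, -8, 10)
  hex 7: (-1, -8, 9)
  hex 8: (0, -8, 8)
  hex 9: (0, -7, 7)
  hex 10: (0, -6, 6)
  hex 11: (0, -5, 5)
  hex 12: (0, -4, 4)
  hex 13: (-1, -3, 4)
  hex 14: (-2, -2, 4)
  hex 15: (-3, -1, 4)
  hex 16: (-4, 0, 4)
  hex 17: (-5, 0, 5)
  hex 18: (-6, 0, 6)
  hex 19: (-7, 0, 7)
  hex 20: (-8, 0, 8)
  hex 21: (-8, -1, 9)
  hex 22: (-8, -2, 10)
  hex 23: (-8, -3, 11)
Sorted: 24 hexes.

Answer: -8 -4 12
-8 -3 11
-8 -2 10
-8 -1 9
-8 0 8
-7 -5 12
-7 0 7
-6 -6 12
-6 0 6
-5 -7 12
-5 0 5
-4 -8 12
-4 0 4
-3 -8 11
-3 -1 4
-2 -8 10
-2 -2 4
-1 -8 9
-1 -3 4
0 -8 8
0 -7 7
0 -6 6
0 -5 5
0 -4 4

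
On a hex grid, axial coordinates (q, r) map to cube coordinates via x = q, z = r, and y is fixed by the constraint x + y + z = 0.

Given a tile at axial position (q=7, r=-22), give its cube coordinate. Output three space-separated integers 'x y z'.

x = q = 7
z = r = -22
y = -x - z = -(7) - (-22) = 15

Answer: 7 15 -22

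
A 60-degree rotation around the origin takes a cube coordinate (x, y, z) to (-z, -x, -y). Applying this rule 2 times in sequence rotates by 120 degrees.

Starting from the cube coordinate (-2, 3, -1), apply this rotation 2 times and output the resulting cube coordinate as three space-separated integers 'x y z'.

Start: (-2, 3, -1)
Step 1: (-2, 3, -1) -> (-(-1), -(-2), -(3)) = (1, 2, -3)
Step 2: (1, 2, -3) -> (-(-3), -(1), -(2)) = (3, -1, -2)

Answer: 3 -1 -2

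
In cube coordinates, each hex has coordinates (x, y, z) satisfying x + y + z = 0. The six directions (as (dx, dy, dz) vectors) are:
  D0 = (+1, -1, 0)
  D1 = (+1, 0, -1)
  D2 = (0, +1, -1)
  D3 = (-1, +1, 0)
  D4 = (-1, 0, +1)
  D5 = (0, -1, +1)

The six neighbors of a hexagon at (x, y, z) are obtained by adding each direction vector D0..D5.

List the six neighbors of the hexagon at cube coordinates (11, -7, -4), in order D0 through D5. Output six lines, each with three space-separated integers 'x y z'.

Center: (11, -7, -4). Add each direction:
  D0: (11, -7, -4) + (1, -1, 0) = (12, -8, -4)
  D1: (11, -7, -4) + (1, 0, -1) = (12, -7, -5)
  D2: (11, -7, -4) + (0, 1, -1) = (11, -6, -5)
  D3: (11, -7, -4) + (-1, 1, 0) = (10, -6, -4)
  D4: (11, -7, -4) + (-1, 0, 1) = (10, -7, -3)
  D5: (11, -7, -4) + (0, -1, 1) = (11, -8, -3)

Answer: 12 -8 -4
12 -7 -5
11 -6 -5
10 -6 -4
10 -7 -3
11 -8 -3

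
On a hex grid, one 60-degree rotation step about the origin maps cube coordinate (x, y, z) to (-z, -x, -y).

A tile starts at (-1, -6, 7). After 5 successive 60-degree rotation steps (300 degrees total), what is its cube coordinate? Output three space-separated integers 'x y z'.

Start: (-1, -6, 7)
Step 1: (-1, -6, 7) -> (-(7), -(-1), -(-6)) = (-7, 1, 6)
Step 2: (-7, 1, 6) -> (-(6), -(-7), -(1)) = (-6, 7, -1)
Step 3: (-6, 7, -1) -> (-(-1), -(-6), -(7)) = (1, 6, -7)
Step 4: (1, 6, -7) -> (-(-7), -(1), -(6)) = (7, -1, -6)
Step 5: (7, -1, -6) -> (-(-6), -(7), -(-1)) = (6, -7, 1)

Answer: 6 -7 1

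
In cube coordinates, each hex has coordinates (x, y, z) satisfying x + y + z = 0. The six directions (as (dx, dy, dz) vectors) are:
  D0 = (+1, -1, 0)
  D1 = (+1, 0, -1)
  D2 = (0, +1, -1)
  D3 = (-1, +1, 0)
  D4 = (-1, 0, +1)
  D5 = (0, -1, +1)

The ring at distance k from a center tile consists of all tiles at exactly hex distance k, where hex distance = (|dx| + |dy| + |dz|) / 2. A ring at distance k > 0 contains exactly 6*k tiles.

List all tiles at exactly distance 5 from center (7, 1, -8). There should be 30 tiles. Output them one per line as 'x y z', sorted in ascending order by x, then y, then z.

Answer: 2 1 -3
2 2 -4
2 3 -5
2 4 -6
2 5 -7
2 6 -8
3 0 -3
3 6 -9
4 -1 -3
4 6 -10
5 -2 -3
5 6 -11
6 -3 -3
6 6 -12
7 -4 -3
7 6 -13
8 -4 -4
8 5 -13
9 -4 -5
9 4 -13
10 -4 -6
10 3 -13
11 -4 -7
11 2 -13
12 -4 -8
12 -3 -9
12 -2 -10
12 -1 -11
12 0 -12
12 1 -13

Derivation:
Walk ring at distance 5 from (7, 1, -8):
Start at center + D4*5 = (2, 1, -3)
  hex 0: (2, 1, -3)
  hex 1: (3, 0, -3)
  hex 2: (4, -1, -3)
  hex 3: (5, -2, -3)
  hex 4: (6, -3, -3)
  hex 5: (7, -4, -3)
  hex 6: (8, -4, -4)
  hex 7: (9, -4, -5)
  hex 8: (10, -4, -6)
  hex 9: (11, -4, -7)
  hex 10: (12, -4, -8)
  hex 11: (12, -3, -9)
  hex 12: (12, -2, -10)
  hex 13: (12, -1, -11)
  hex 14: (12, 0, -12)
  hex 15: (12, 1, -13)
  hex 16: (11, 2, -13)
  hex 17: (10, 3, -13)
  hex 18: (9, 4, -13)
  hex 19: (8, 5, -13)
  hex 20: (7, 6, -13)
  hex 21: (6, 6, -12)
  hex 22: (5, 6, -11)
  hex 23: (4, 6, -10)
  hex 24: (3, 6, -9)
  hex 25: (2, 6, -8)
  hex 26: (2, 5, -7)
  hex 27: (2, 4, -6)
  hex 28: (2, 3, -5)
  hex 29: (2, 2, -4)
Sorted: 30 hexes.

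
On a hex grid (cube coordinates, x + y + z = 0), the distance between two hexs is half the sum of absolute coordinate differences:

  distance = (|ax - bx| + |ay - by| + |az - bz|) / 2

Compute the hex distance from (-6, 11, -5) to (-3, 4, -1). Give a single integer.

Answer: 7

Derivation:
|ax - bx| = |-6 - (-3)| = 3
|ay - by| = |11 - 4| = 7
|az - bz| = |-5 - (-1)| = 4
distance = (3 + 7 + 4) / 2 = 14 / 2 = 7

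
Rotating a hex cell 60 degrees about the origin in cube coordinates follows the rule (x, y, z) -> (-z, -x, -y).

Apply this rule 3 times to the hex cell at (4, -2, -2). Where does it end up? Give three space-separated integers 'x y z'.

Answer: -4 2 2

Derivation:
Start: (4, -2, -2)
Step 1: (4, -2, -2) -> (-(-2), -(4), -(-2)) = (2, -4, 2)
Step 2: (2, -4, 2) -> (-(2), -(2), -(-4)) = (-2, -2, 4)
Step 3: (-2, -2, 4) -> (-(4), -(-2), -(-2)) = (-4, 2, 2)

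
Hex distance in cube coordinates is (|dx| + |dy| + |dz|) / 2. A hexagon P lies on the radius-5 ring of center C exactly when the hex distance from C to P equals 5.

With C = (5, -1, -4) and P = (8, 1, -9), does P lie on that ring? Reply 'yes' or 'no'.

Answer: yes

Derivation:
|px - cx| = |8 - 5| = 3
|py - cy| = |1 - (-1)| = 2
|pz - cz| = |-9 - (-4)| = 5
distance = (3+2+5)/2 = 10/2 = 5
radius = 5; distance == radius -> yes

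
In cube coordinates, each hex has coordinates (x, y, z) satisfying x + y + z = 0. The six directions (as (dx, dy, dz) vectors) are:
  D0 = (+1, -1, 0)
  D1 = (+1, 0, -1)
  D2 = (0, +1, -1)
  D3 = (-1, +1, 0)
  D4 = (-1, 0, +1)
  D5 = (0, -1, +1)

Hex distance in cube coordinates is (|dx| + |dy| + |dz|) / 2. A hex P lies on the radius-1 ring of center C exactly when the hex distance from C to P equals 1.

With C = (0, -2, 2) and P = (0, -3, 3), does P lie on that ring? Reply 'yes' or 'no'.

Answer: yes

Derivation:
|px - cx| = |0 - 0| = 0
|py - cy| = |-3 - (-2)| = 1
|pz - cz| = |3 - 2| = 1
distance = (0+1+1)/2 = 2/2 = 1
radius = 1; distance == radius -> yes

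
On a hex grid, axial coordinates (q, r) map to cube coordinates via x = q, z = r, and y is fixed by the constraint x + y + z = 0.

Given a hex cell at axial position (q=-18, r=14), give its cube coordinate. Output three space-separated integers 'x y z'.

Answer: -18 4 14

Derivation:
x = q = -18
z = r = 14
y = -x - z = -(-18) - (14) = 4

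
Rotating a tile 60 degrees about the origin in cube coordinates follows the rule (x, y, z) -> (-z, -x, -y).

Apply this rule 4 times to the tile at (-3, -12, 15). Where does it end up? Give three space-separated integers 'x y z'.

Start: (-3, -12, 15)
Step 1: (-3, -12, 15) -> (-(15), -(-3), -(-12)) = (-15, 3, 12)
Step 2: (-15, 3, 12) -> (-(12), -(-15), -(3)) = (-12, 15, -3)
Step 3: (-12, 15, -3) -> (-(-3), -(-12), -(15)) = (3, 12, -15)
Step 4: (3, 12, -15) -> (-(-15), -(3), -(12)) = (15, -3, -12)

Answer: 15 -3 -12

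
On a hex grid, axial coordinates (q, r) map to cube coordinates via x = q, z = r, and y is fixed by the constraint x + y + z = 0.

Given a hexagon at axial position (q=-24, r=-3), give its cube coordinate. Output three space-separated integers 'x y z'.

Answer: -24 27 -3

Derivation:
x = q = -24
z = r = -3
y = -x - z = -(-24) - (-3) = 27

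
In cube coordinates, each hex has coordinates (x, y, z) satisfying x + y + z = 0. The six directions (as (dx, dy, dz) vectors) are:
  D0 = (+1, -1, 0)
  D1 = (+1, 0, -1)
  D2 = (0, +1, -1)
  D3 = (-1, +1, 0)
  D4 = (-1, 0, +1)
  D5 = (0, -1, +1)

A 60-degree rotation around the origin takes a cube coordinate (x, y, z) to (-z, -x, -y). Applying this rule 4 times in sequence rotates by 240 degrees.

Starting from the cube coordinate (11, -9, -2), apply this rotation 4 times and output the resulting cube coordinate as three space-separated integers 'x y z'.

Answer: -2 11 -9

Derivation:
Start: (11, -9, -2)
Step 1: (11, -9, -2) -> (-(-2), -(11), -(-9)) = (2, -11, 9)
Step 2: (2, -11, 9) -> (-(9), -(2), -(-11)) = (-9, -2, 11)
Step 3: (-9, -2, 11) -> (-(11), -(-9), -(-2)) = (-11, 9, 2)
Step 4: (-11, 9, 2) -> (-(2), -(-11), -(9)) = (-2, 11, -9)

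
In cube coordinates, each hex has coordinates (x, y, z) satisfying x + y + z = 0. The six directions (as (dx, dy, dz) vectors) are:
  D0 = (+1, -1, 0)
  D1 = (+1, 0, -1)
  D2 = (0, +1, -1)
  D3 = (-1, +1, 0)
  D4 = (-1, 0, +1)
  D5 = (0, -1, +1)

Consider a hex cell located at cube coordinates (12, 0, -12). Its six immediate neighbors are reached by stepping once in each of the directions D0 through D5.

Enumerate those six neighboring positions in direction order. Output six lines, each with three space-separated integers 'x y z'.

Answer: 13 -1 -12
13 0 -13
12 1 -13
11 1 -12
11 0 -11
12 -1 -11

Derivation:
Center: (12, 0, -12). Add each direction:
  D0: (12, 0, -12) + (1, -1, 0) = (13, -1, -12)
  D1: (12, 0, -12) + (1, 0, -1) = (13, 0, -13)
  D2: (12, 0, -12) + (0, 1, -1) = (12, 1, -13)
  D3: (12, 0, -12) + (-1, 1, 0) = (11, 1, -12)
  D4: (12, 0, -12) + (-1, 0, 1) = (11, 0, -11)
  D5: (12, 0, -12) + (0, -1, 1) = (12, -1, -11)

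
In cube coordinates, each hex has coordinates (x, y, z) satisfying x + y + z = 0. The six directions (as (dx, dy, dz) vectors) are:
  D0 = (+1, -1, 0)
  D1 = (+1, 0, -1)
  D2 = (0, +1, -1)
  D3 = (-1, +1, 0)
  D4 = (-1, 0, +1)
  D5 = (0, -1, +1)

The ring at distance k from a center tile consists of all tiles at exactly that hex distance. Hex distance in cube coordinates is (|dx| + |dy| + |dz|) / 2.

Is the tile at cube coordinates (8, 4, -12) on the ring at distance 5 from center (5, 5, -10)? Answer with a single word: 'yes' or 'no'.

|px - cx| = |8 - 5| = 3
|py - cy| = |4 - 5| = 1
|pz - cz| = |-12 - (-10)| = 2
distance = (3+1+2)/2 = 6/2 = 3
radius = 5; distance != radius -> no

Answer: no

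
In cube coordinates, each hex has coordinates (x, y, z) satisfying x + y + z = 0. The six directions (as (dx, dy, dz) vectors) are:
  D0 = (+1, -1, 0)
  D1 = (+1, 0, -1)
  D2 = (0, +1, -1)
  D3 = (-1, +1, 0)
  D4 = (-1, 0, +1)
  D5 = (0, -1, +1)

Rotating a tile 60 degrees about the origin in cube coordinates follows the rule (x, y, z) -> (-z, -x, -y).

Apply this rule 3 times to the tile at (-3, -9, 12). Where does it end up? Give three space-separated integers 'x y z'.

Answer: 3 9 -12

Derivation:
Start: (-3, -9, 12)
Step 1: (-3, -9, 12) -> (-(12), -(-3), -(-9)) = (-12, 3, 9)
Step 2: (-12, 3, 9) -> (-(9), -(-12), -(3)) = (-9, 12, -3)
Step 3: (-9, 12, -3) -> (-(-3), -(-9), -(12)) = (3, 9, -12)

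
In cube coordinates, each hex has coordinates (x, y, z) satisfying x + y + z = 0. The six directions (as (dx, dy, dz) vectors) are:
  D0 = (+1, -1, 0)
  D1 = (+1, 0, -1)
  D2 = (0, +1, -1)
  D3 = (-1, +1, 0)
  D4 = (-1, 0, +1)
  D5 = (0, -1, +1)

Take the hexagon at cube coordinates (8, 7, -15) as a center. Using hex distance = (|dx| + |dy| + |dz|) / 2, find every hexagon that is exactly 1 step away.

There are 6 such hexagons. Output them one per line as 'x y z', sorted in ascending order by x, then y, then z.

Walk ring at distance 1 from (8, 7, -15):
Start at center + D4*1 = (7, 7, -14)
  hex 0: (7, 7, -14)
  hex 1: (8, 6, -14)
  hex 2: (9, 6, -15)
  hex 3: (9, 7, -16)
  hex 4: (8, 8, -16)
  hex 5: (7, 8, -15)
Sorted: 6 hexes.

Answer: 7 7 -14
7 8 -15
8 6 -14
8 8 -16
9 6 -15
9 7 -16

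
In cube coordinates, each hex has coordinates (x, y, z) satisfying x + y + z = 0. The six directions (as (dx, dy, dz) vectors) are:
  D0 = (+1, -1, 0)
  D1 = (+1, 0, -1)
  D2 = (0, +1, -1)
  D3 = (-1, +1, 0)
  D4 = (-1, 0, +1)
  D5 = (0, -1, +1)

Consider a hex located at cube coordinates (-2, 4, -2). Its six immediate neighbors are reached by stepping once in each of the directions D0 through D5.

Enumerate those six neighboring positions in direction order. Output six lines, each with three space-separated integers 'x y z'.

Center: (-2, 4, -2). Add each direction:
  D0: (-2, 4, -2) + (1, -1, 0) = (-1, 3, -2)
  D1: (-2, 4, -2) + (1, 0, -1) = (-1, 4, -3)
  D2: (-2, 4, -2) + (0, 1, -1) = (-2, 5, -3)
  D3: (-2, 4, -2) + (-1, 1, 0) = (-3, 5, -2)
  D4: (-2, 4, -2) + (-1, 0, 1) = (-3, 4, -1)
  D5: (-2, 4, -2) + (0, -1, 1) = (-2, 3, -1)

Answer: -1 3 -2
-1 4 -3
-2 5 -3
-3 5 -2
-3 4 -1
-2 3 -1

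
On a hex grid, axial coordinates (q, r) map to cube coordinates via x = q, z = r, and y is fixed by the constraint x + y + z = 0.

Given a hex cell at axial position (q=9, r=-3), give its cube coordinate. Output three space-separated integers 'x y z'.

x = q = 9
z = r = -3
y = -x - z = -(9) - (-3) = -6

Answer: 9 -6 -3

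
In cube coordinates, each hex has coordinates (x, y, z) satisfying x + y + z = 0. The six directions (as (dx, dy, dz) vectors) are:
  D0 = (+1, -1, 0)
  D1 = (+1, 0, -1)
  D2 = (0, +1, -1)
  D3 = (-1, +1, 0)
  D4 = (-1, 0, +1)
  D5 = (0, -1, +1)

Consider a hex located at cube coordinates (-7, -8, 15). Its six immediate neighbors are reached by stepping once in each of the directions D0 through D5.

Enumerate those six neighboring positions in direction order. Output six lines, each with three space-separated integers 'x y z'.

Answer: -6 -9 15
-6 -8 14
-7 -7 14
-8 -7 15
-8 -8 16
-7 -9 16

Derivation:
Center: (-7, -8, 15). Add each direction:
  D0: (-7, -8, 15) + (1, -1, 0) = (-6, -9, 15)
  D1: (-7, -8, 15) + (1, 0, -1) = (-6, -8, 14)
  D2: (-7, -8, 15) + (0, 1, -1) = (-7, -7, 14)
  D3: (-7, -8, 15) + (-1, 1, 0) = (-8, -7, 15)
  D4: (-7, -8, 15) + (-1, 0, 1) = (-8, -8, 16)
  D5: (-7, -8, 15) + (0, -1, 1) = (-7, -9, 16)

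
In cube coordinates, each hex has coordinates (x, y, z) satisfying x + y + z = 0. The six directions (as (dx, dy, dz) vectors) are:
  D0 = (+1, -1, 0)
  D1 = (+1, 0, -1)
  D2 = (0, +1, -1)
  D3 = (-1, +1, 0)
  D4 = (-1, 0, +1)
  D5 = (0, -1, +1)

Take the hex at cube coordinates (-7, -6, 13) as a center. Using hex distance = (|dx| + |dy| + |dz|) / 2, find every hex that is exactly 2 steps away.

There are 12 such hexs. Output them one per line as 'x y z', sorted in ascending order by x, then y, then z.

Answer: -9 -6 15
-9 -5 14
-9 -4 13
-8 -7 15
-8 -4 12
-7 -8 15
-7 -4 11
-6 -8 14
-6 -5 11
-5 -8 13
-5 -7 12
-5 -6 11

Derivation:
Walk ring at distance 2 from (-7, -6, 13):
Start at center + D4*2 = (-9, -6, 15)
  hex 0: (-9, -6, 15)
  hex 1: (-8, -7, 15)
  hex 2: (-7, -8, 15)
  hex 3: (-6, -8, 14)
  hex 4: (-5, -8, 13)
  hex 5: (-5, -7, 12)
  hex 6: (-5, -6, 11)
  hex 7: (-6, -5, 11)
  hex 8: (-7, -4, 11)
  hex 9: (-8, -4, 12)
  hex 10: (-9, -4, 13)
  hex 11: (-9, -5, 14)
Sorted: 12 hexes.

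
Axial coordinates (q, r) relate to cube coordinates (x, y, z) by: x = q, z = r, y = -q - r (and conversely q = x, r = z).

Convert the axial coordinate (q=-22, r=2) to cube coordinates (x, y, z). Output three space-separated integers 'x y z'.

Answer: -22 20 2

Derivation:
x = q = -22
z = r = 2
y = -x - z = -(-22) - (2) = 20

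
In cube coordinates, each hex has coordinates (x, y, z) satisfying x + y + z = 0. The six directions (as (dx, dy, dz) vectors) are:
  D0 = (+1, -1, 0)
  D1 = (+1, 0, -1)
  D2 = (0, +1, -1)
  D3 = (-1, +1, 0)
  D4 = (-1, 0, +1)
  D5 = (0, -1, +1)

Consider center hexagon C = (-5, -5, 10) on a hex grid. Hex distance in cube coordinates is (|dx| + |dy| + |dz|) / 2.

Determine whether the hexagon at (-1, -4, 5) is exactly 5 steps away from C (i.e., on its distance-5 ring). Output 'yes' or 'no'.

Answer: yes

Derivation:
|px - cx| = |-1 - (-5)| = 4
|py - cy| = |-4 - (-5)| = 1
|pz - cz| = |5 - 10| = 5
distance = (4+1+5)/2 = 10/2 = 5
radius = 5; distance == radius -> yes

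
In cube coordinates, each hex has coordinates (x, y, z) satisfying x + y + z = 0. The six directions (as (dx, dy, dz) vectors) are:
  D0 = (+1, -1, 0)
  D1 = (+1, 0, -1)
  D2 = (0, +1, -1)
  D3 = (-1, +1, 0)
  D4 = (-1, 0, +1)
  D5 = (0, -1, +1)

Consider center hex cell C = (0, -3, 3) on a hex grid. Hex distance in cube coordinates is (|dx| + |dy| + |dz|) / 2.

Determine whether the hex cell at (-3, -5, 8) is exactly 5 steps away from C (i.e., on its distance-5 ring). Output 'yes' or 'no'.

|px - cx| = |-3 - 0| = 3
|py - cy| = |-5 - (-3)| = 2
|pz - cz| = |8 - 3| = 5
distance = (3+2+5)/2 = 10/2 = 5
radius = 5; distance == radius -> yes

Answer: yes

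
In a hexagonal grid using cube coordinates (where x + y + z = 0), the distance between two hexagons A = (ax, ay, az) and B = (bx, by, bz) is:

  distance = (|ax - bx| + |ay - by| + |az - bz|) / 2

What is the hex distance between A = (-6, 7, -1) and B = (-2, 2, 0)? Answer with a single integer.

|ax - bx| = |-6 - (-2)| = 4
|ay - by| = |7 - 2| = 5
|az - bz| = |-1 - 0| = 1
distance = (4 + 5 + 1) / 2 = 10 / 2 = 5

Answer: 5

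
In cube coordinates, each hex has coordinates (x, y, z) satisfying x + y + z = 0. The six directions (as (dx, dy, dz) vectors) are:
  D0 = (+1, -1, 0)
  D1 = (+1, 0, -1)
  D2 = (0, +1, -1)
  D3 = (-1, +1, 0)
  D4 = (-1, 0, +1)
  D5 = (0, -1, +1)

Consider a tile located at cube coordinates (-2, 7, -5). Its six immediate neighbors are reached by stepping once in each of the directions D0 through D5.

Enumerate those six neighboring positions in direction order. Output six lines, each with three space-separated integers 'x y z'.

Center: (-2, 7, -5). Add each direction:
  D0: (-2, 7, -5) + (1, -1, 0) = (-1, 6, -5)
  D1: (-2, 7, -5) + (1, 0, -1) = (-1, 7, -6)
  D2: (-2, 7, -5) + (0, 1, -1) = (-2, 8, -6)
  D3: (-2, 7, -5) + (-1, 1, 0) = (-3, 8, -5)
  D4: (-2, 7, -5) + (-1, 0, 1) = (-3, 7, -4)
  D5: (-2, 7, -5) + (0, -1, 1) = (-2, 6, -4)

Answer: -1 6 -5
-1 7 -6
-2 8 -6
-3 8 -5
-3 7 -4
-2 6 -4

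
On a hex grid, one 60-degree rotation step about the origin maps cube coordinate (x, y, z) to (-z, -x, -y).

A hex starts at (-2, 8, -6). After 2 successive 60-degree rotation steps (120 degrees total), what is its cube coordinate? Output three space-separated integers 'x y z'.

Start: (-2, 8, -6)
Step 1: (-2, 8, -6) -> (-(-6), -(-2), -(8)) = (6, 2, -8)
Step 2: (6, 2, -8) -> (-(-8), -(6), -(2)) = (8, -6, -2)

Answer: 8 -6 -2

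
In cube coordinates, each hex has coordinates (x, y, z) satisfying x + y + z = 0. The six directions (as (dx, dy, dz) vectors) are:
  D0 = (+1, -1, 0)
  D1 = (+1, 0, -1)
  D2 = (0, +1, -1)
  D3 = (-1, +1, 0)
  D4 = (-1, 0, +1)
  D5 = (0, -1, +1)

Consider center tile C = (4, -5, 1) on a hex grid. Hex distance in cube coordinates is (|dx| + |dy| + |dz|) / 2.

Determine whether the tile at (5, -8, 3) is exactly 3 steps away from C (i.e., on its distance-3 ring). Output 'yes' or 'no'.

Answer: yes

Derivation:
|px - cx| = |5 - 4| = 1
|py - cy| = |-8 - (-5)| = 3
|pz - cz| = |3 - 1| = 2
distance = (1+3+2)/2 = 6/2 = 3
radius = 3; distance == radius -> yes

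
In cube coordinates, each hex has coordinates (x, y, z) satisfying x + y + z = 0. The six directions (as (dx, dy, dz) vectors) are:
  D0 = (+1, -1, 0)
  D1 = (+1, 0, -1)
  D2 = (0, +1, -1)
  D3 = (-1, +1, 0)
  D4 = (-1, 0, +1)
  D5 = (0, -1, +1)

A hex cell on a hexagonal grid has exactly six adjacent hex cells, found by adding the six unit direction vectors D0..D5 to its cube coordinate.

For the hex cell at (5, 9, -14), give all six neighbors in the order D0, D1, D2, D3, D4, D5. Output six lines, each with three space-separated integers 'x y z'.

Answer: 6 8 -14
6 9 -15
5 10 -15
4 10 -14
4 9 -13
5 8 -13

Derivation:
Center: (5, 9, -14). Add each direction:
  D0: (5, 9, -14) + (1, -1, 0) = (6, 8, -14)
  D1: (5, 9, -14) + (1, 0, -1) = (6, 9, -15)
  D2: (5, 9, -14) + (0, 1, -1) = (5, 10, -15)
  D3: (5, 9, -14) + (-1, 1, 0) = (4, 10, -14)
  D4: (5, 9, -14) + (-1, 0, 1) = (4, 9, -13)
  D5: (5, 9, -14) + (0, -1, 1) = (5, 8, -13)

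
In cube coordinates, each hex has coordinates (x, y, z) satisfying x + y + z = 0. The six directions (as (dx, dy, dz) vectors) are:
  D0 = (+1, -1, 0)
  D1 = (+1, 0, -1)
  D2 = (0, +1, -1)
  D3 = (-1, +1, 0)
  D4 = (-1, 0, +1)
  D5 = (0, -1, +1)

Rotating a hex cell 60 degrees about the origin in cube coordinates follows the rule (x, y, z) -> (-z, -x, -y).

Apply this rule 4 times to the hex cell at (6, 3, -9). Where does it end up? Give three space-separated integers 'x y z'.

Start: (6, 3, -9)
Step 1: (6, 3, -9) -> (-(-9), -(6), -(3)) = (9, -6, -3)
Step 2: (9, -6, -3) -> (-(-3), -(9), -(-6)) = (3, -9, 6)
Step 3: (3, -9, 6) -> (-(6), -(3), -(-9)) = (-6, -3, 9)
Step 4: (-6, -3, 9) -> (-(9), -(-6), -(-3)) = (-9, 6, 3)

Answer: -9 6 3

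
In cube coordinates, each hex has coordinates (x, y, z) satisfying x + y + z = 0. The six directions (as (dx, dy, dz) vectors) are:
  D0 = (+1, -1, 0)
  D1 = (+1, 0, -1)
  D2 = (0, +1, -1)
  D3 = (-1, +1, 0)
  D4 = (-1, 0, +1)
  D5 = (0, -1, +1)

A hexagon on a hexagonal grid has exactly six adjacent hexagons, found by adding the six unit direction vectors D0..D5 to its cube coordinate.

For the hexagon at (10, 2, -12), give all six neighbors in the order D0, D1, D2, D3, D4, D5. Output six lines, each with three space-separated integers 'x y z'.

Center: (10, 2, -12). Add each direction:
  D0: (10, 2, -12) + (1, -1, 0) = (11, 1, -12)
  D1: (10, 2, -12) + (1, 0, -1) = (11, 2, -13)
  D2: (10, 2, -12) + (0, 1, -1) = (10, 3, -13)
  D3: (10, 2, -12) + (-1, 1, 0) = (9, 3, -12)
  D4: (10, 2, -12) + (-1, 0, 1) = (9, 2, -11)
  D5: (10, 2, -12) + (0, -1, 1) = (10, 1, -11)

Answer: 11 1 -12
11 2 -13
10 3 -13
9 3 -12
9 2 -11
10 1 -11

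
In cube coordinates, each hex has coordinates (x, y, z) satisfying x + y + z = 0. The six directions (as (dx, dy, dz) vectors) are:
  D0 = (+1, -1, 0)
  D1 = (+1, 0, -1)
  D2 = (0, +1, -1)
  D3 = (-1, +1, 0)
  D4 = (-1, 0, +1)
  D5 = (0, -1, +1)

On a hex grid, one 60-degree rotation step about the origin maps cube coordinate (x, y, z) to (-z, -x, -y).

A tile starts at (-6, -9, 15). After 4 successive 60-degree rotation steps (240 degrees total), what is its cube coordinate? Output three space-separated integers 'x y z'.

Start: (-6, -9, 15)
Step 1: (-6, -9, 15) -> (-(15), -(-6), -(-9)) = (-15, 6, 9)
Step 2: (-15, 6, 9) -> (-(9), -(-15), -(6)) = (-9, 15, -6)
Step 3: (-9, 15, -6) -> (-(-6), -(-9), -(15)) = (6, 9, -15)
Step 4: (6, 9, -15) -> (-(-15), -(6), -(9)) = (15, -6, -9)

Answer: 15 -6 -9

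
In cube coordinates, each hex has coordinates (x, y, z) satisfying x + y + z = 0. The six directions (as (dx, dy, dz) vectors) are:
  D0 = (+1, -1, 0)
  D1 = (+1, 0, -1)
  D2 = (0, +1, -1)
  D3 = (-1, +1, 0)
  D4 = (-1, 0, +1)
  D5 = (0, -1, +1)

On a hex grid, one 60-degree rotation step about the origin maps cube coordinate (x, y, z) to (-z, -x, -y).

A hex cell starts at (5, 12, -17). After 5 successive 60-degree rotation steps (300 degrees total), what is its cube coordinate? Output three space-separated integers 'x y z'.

Answer: -12 17 -5

Derivation:
Start: (5, 12, -17)
Step 1: (5, 12, -17) -> (-(-17), -(5), -(12)) = (17, -5, -12)
Step 2: (17, -5, -12) -> (-(-12), -(17), -(-5)) = (12, -17, 5)
Step 3: (12, -17, 5) -> (-(5), -(12), -(-17)) = (-5, -12, 17)
Step 4: (-5, -12, 17) -> (-(17), -(-5), -(-12)) = (-17, 5, 12)
Step 5: (-17, 5, 12) -> (-(12), -(-17), -(5)) = (-12, 17, -5)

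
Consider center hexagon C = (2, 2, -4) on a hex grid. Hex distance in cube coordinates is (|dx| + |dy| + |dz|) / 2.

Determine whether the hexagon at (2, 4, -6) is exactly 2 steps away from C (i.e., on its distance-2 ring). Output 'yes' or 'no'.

Answer: yes

Derivation:
|px - cx| = |2 - 2| = 0
|py - cy| = |4 - 2| = 2
|pz - cz| = |-6 - (-4)| = 2
distance = (0+2+2)/2 = 4/2 = 2
radius = 2; distance == radius -> yes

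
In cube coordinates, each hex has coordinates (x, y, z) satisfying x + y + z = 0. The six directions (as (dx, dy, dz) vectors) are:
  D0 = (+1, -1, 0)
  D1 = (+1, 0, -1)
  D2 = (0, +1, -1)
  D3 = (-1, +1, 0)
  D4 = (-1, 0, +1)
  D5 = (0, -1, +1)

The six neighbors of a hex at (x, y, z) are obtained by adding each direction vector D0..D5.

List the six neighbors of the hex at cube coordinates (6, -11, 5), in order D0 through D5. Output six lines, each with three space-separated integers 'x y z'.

Center: (6, -11, 5). Add each direction:
  D0: (6, -11, 5) + (1, -1, 0) = (7, -12, 5)
  D1: (6, -11, 5) + (1, 0, -1) = (7, -11, 4)
  D2: (6, -11, 5) + (0, 1, -1) = (6, -10, 4)
  D3: (6, -11, 5) + (-1, 1, 0) = (5, -10, 5)
  D4: (6, -11, 5) + (-1, 0, 1) = (5, -11, 6)
  D5: (6, -11, 5) + (0, -1, 1) = (6, -12, 6)

Answer: 7 -12 5
7 -11 4
6 -10 4
5 -10 5
5 -11 6
6 -12 6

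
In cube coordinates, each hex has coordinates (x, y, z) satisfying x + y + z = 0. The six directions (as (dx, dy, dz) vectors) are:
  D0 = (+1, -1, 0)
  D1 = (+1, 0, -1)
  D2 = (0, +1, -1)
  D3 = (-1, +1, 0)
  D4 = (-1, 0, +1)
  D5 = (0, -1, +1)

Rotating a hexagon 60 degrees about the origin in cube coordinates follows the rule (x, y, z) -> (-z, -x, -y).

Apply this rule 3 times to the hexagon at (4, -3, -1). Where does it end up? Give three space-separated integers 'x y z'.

Answer: -4 3 1

Derivation:
Start: (4, -3, -1)
Step 1: (4, -3, -1) -> (-(-1), -(4), -(-3)) = (1, -4, 3)
Step 2: (1, -4, 3) -> (-(3), -(1), -(-4)) = (-3, -1, 4)
Step 3: (-3, -1, 4) -> (-(4), -(-3), -(-1)) = (-4, 3, 1)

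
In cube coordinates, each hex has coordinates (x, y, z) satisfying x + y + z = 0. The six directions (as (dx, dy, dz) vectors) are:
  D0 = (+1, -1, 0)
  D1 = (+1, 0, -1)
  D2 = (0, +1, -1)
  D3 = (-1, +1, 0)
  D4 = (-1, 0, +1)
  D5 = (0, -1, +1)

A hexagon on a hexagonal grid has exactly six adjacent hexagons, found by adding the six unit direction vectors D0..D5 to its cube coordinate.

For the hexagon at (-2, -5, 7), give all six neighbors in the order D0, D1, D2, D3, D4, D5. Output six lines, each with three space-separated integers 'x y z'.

Answer: -1 -6 7
-1 -5 6
-2 -4 6
-3 -4 7
-3 -5 8
-2 -6 8

Derivation:
Center: (-2, -5, 7). Add each direction:
  D0: (-2, -5, 7) + (1, -1, 0) = (-1, -6, 7)
  D1: (-2, -5, 7) + (1, 0, -1) = (-1, -5, 6)
  D2: (-2, -5, 7) + (0, 1, -1) = (-2, -4, 6)
  D3: (-2, -5, 7) + (-1, 1, 0) = (-3, -4, 7)
  D4: (-2, -5, 7) + (-1, 0, 1) = (-3, -5, 8)
  D5: (-2, -5, 7) + (0, -1, 1) = (-2, -6, 8)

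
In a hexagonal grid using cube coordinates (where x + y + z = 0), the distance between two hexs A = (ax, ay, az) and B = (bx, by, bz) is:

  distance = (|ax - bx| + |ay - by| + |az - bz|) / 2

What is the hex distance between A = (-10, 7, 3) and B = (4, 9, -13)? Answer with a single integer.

|ax - bx| = |-10 - 4| = 14
|ay - by| = |7 - 9| = 2
|az - bz| = |3 - (-13)| = 16
distance = (14 + 2 + 16) / 2 = 32 / 2 = 16

Answer: 16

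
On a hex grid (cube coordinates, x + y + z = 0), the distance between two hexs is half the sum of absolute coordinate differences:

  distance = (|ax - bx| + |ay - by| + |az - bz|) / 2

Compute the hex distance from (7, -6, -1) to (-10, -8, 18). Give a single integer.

|ax - bx| = |7 - (-10)| = 17
|ay - by| = |-6 - (-8)| = 2
|az - bz| = |-1 - 18| = 19
distance = (17 + 2 + 19) / 2 = 38 / 2 = 19

Answer: 19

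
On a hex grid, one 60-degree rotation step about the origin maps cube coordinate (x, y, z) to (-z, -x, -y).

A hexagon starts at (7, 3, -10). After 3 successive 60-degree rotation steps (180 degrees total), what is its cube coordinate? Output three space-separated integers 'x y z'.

Answer: -7 -3 10

Derivation:
Start: (7, 3, -10)
Step 1: (7, 3, -10) -> (-(-10), -(7), -(3)) = (10, -7, -3)
Step 2: (10, -7, -3) -> (-(-3), -(10), -(-7)) = (3, -10, 7)
Step 3: (3, -10, 7) -> (-(7), -(3), -(-10)) = (-7, -3, 10)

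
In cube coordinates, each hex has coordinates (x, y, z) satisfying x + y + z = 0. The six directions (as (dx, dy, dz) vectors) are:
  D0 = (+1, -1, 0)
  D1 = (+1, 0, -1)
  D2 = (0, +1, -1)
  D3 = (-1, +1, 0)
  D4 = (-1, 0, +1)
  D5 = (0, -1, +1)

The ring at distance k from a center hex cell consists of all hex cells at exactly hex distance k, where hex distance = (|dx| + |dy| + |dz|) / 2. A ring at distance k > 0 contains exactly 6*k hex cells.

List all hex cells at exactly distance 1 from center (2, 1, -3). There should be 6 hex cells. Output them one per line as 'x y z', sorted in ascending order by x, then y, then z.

Answer: 1 1 -2
1 2 -3
2 0 -2
2 2 -4
3 0 -3
3 1 -4

Derivation:
Walk ring at distance 1 from (2, 1, -3):
Start at center + D4*1 = (1, 1, -2)
  hex 0: (1, 1, -2)
  hex 1: (2, 0, -2)
  hex 2: (3, 0, -3)
  hex 3: (3, 1, -4)
  hex 4: (2, 2, -4)
  hex 5: (1, 2, -3)
Sorted: 6 hexes.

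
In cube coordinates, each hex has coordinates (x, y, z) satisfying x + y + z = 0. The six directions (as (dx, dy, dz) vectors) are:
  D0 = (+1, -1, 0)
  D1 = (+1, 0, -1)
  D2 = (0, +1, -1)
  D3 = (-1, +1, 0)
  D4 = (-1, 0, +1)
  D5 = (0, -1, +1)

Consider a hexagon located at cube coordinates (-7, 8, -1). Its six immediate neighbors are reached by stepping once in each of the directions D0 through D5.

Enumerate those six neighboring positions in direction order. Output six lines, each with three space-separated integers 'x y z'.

Answer: -6 7 -1
-6 8 -2
-7 9 -2
-8 9 -1
-8 8 0
-7 7 0

Derivation:
Center: (-7, 8, -1). Add each direction:
  D0: (-7, 8, -1) + (1, -1, 0) = (-6, 7, -1)
  D1: (-7, 8, -1) + (1, 0, -1) = (-6, 8, -2)
  D2: (-7, 8, -1) + (0, 1, -1) = (-7, 9, -2)
  D3: (-7, 8, -1) + (-1, 1, 0) = (-8, 9, -1)
  D4: (-7, 8, -1) + (-1, 0, 1) = (-8, 8, 0)
  D5: (-7, 8, -1) + (0, -1, 1) = (-7, 7, 0)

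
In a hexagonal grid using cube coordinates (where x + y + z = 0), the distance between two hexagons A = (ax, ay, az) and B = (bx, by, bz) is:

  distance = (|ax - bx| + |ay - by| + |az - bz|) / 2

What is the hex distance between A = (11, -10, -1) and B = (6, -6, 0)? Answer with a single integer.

Answer: 5

Derivation:
|ax - bx| = |11 - 6| = 5
|ay - by| = |-10 - (-6)| = 4
|az - bz| = |-1 - 0| = 1
distance = (5 + 4 + 1) / 2 = 10 / 2 = 5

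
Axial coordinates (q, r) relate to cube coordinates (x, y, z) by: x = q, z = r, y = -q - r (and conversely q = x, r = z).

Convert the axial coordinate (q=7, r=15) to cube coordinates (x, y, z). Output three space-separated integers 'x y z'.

Answer: 7 -22 15

Derivation:
x = q = 7
z = r = 15
y = -x - z = -(7) - (15) = -22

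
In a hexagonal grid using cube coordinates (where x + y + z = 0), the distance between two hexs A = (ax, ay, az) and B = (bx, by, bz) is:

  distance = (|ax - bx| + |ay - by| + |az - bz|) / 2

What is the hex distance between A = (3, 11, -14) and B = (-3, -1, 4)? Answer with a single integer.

Answer: 18

Derivation:
|ax - bx| = |3 - (-3)| = 6
|ay - by| = |11 - (-1)| = 12
|az - bz| = |-14 - 4| = 18
distance = (6 + 12 + 18) / 2 = 36 / 2 = 18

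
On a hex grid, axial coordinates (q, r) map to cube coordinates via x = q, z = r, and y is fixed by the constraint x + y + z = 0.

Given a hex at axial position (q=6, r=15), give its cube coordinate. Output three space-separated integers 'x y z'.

x = q = 6
z = r = 15
y = -x - z = -(6) - (15) = -21

Answer: 6 -21 15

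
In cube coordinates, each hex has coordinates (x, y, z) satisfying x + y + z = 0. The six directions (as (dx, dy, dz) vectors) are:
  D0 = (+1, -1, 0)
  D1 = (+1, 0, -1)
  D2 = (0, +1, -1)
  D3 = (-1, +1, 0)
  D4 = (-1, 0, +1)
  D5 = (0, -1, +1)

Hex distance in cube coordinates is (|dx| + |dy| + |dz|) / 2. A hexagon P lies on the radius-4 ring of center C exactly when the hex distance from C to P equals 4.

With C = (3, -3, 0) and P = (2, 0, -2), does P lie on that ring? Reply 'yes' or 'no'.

Answer: no

Derivation:
|px - cx| = |2 - 3| = 1
|py - cy| = |0 - (-3)| = 3
|pz - cz| = |-2 - 0| = 2
distance = (1+3+2)/2 = 6/2 = 3
radius = 4; distance != radius -> no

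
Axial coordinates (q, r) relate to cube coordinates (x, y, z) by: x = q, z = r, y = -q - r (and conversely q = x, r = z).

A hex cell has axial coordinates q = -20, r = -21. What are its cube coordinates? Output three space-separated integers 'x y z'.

Answer: -20 41 -21

Derivation:
x = q = -20
z = r = -21
y = -x - z = -(-20) - (-21) = 41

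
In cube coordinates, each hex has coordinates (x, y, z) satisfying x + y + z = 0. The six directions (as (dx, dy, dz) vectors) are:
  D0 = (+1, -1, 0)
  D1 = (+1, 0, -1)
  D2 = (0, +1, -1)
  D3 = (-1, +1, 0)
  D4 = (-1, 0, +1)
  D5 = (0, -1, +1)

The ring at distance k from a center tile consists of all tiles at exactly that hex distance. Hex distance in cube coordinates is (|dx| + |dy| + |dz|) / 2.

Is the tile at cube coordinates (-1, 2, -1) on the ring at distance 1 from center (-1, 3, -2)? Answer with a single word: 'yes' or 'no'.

|px - cx| = |-1 - (-1)| = 0
|py - cy| = |2 - 3| = 1
|pz - cz| = |-1 - (-2)| = 1
distance = (0+1+1)/2 = 2/2 = 1
radius = 1; distance == radius -> yes

Answer: yes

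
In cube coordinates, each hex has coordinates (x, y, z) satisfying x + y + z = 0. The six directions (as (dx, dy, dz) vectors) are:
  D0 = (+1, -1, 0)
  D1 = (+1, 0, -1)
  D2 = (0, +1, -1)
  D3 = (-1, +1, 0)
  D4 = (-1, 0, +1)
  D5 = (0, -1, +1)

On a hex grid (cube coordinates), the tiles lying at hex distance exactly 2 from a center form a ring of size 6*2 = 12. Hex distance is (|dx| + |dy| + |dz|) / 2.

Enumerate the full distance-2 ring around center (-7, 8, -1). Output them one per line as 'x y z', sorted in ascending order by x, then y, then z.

Walk ring at distance 2 from (-7, 8, -1):
Start at center + D4*2 = (-9, 8, 1)
  hex 0: (-9, 8, 1)
  hex 1: (-8, 7, 1)
  hex 2: (-7, 6, 1)
  hex 3: (-6, 6, 0)
  hex 4: (-5, 6, -1)
  hex 5: (-5, 7, -2)
  hex 6: (-5, 8, -3)
  hex 7: (-6, 9, -3)
  hex 8: (-7, 10, -3)
  hex 9: (-8, 10, -2)
  hex 10: (-9, 10, -1)
  hex 11: (-9, 9, 0)
Sorted: 12 hexes.

Answer: -9 8 1
-9 9 0
-9 10 -1
-8 7 1
-8 10 -2
-7 6 1
-7 10 -3
-6 6 0
-6 9 -3
-5 6 -1
-5 7 -2
-5 8 -3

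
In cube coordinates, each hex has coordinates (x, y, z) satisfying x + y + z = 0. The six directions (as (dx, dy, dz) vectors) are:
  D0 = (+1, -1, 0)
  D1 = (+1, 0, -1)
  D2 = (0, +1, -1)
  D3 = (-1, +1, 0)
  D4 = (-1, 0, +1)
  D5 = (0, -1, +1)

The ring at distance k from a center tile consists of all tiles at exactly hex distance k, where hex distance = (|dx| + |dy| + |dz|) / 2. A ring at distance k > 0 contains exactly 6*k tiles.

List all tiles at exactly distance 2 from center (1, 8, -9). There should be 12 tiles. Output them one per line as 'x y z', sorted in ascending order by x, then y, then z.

Walk ring at distance 2 from (1, 8, -9):
Start at center + D4*2 = (-1, 8, -7)
  hex 0: (-1, 8, -7)
  hex 1: (0, 7, -7)
  hex 2: (1, 6, -7)
  hex 3: (2, 6, -8)
  hex 4: (3, 6, -9)
  hex 5: (3, 7, -10)
  hex 6: (3, 8, -11)
  hex 7: (2, 9, -11)
  hex 8: (1, 10, -11)
  hex 9: (0, 10, -10)
  hex 10: (-1, 10, -9)
  hex 11: (-1, 9, -8)
Sorted: 12 hexes.

Answer: -1 8 -7
-1 9 -8
-1 10 -9
0 7 -7
0 10 -10
1 6 -7
1 10 -11
2 6 -8
2 9 -11
3 6 -9
3 7 -10
3 8 -11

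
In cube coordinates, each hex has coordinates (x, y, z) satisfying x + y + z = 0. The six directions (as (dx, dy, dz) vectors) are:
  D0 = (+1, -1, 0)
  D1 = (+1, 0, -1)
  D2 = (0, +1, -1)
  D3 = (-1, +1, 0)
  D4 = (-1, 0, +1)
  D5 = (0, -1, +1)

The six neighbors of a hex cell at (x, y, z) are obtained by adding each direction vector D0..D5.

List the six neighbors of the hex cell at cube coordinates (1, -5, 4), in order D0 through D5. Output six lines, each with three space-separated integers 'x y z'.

Answer: 2 -6 4
2 -5 3
1 -4 3
0 -4 4
0 -5 5
1 -6 5

Derivation:
Center: (1, -5, 4). Add each direction:
  D0: (1, -5, 4) + (1, -1, 0) = (2, -6, 4)
  D1: (1, -5, 4) + (1, 0, -1) = (2, -5, 3)
  D2: (1, -5, 4) + (0, 1, -1) = (1, -4, 3)
  D3: (1, -5, 4) + (-1, 1, 0) = (0, -4, 4)
  D4: (1, -5, 4) + (-1, 0, 1) = (0, -5, 5)
  D5: (1, -5, 4) + (0, -1, 1) = (1, -6, 5)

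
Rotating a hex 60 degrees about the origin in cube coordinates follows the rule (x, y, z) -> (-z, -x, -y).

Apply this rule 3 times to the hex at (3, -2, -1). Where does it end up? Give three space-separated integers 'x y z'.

Answer: -3 2 1

Derivation:
Start: (3, -2, -1)
Step 1: (3, -2, -1) -> (-(-1), -(3), -(-2)) = (1, -3, 2)
Step 2: (1, -3, 2) -> (-(2), -(1), -(-3)) = (-2, -1, 3)
Step 3: (-2, -1, 3) -> (-(3), -(-2), -(-1)) = (-3, 2, 1)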